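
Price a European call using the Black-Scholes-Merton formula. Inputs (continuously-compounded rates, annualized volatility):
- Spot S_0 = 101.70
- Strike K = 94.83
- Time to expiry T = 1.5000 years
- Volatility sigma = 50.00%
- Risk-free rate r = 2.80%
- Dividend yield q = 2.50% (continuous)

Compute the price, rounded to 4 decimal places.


Answer: Price = 26.3931

Derivation:
d1 = (ln(S/K) + (r - q + 0.5*sigma^2) * T) / (sigma * sqrt(T)) = 0.42774866
d2 = d1 - sigma * sqrt(T) = -0.18462378
exp(-rT) = 0.95886978; exp(-qT) = 0.96319442
C = S_0 * exp(-qT) * N(d1) - K * exp(-rT) * N(d2)
N(d1) = 0.66558294; N(d2) = 0.42676207
C = 101.7000 * 0.96319442 * 0.66558294 - 94.8300 * 0.95886978 * 0.42676207 = 26.3931


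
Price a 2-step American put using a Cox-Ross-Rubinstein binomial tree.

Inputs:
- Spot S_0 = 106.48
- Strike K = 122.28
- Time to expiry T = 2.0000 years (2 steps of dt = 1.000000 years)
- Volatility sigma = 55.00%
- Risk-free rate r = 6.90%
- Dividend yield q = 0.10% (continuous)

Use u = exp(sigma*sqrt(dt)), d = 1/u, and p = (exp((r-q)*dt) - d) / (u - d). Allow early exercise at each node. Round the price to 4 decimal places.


dt = T/N = 1.000000
u = exp(sigma*sqrt(dt)) = 1.733253; d = 1/u = 0.576950
p = (exp((r-q)*dt) - d) / (u - d) = 0.426718
Discount per step: exp(-r*dt) = 0.933327
Stock lattice S(k, i) with i counting down-moves:
  k=0: S(0,0) = 106.4800
  k=1: S(1,0) = 184.5568; S(1,1) = 61.4336
  k=2: S(2,0) = 319.8836; S(2,1) = 106.4800; S(2,2) = 35.4441
Terminal payoffs V(N, i) = max(K - S_T, 0):
  V(2,0) = 0.000000; V(2,1) = 15.800000; V(2,2) = 86.835887
Backward induction: V(k, i) = exp(-r*dt) * [p * V(k+1, i) + (1-p) * V(k+1, i+1)]; then take max(V_cont, immediate exercise) for American.
  V(1,0) = exp(-r*dt) * [p*0.000000 + (1-p)*15.800000] = 8.453937; exercise = 0.000000; V(1,0) = max -> 8.453937
  V(1,1) = exp(-r*dt) * [p*15.800000 + (1-p)*86.835887] = 52.754974; exercise = 60.846384; V(1,1) = max -> 60.846384
  V(0,0) = exp(-r*dt) * [p*8.453937 + (1-p)*60.846384] = 35.923351; exercise = 15.800000; V(0,0) = max -> 35.923351

Answer: Price = V(0,0) = 35.9234


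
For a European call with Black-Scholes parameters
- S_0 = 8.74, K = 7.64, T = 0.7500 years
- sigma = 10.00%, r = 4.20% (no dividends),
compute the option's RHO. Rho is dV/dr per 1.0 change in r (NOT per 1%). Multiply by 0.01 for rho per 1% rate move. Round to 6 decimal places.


d1 = 1.9602495002; d2 = 1.8736469598
phi(d1) = 0.0584123707; exp(-qT) = 1.0000000000; exp(-rT) = 0.9689909565
N(d2) = 0.9695104495
Rho = K*T*exp(-rT)*N(d2) = 7.6400 * 0.7500 * 0.9689909565 * 0.9695104495 = 5.383030

Answer: Rho = 5.383030


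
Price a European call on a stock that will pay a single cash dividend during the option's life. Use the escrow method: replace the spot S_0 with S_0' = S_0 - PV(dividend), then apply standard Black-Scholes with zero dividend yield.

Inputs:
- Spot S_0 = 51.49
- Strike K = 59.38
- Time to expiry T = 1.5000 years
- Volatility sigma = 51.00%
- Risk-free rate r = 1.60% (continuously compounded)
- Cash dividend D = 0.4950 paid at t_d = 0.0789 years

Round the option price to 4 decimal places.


PV(D) = D * exp(-r * t_d) = 0.4950 * 0.99873840 = 0.49437551
S_0' = S_0 - PV(D) = 51.4900 - 0.49437551 = 50.99562449
d1 = (ln(S_0'/K) + (r + sigma^2/2)*T) / (sigma*sqrt(T)) = 0.10703688
d2 = d1 - sigma*sqrt(T) = -0.51758300
exp(-rT) = 0.97628571
N(d1) = 0.54262014; N(d2) = 0.30237462
C = S_0' * N(d1) - K * exp(-rT) * N(d2) = 50.99562449 * 0.54262014 - 59.3800 * 0.97628571 * 0.30237462 = 10.1420

Answer: Price = 10.1420


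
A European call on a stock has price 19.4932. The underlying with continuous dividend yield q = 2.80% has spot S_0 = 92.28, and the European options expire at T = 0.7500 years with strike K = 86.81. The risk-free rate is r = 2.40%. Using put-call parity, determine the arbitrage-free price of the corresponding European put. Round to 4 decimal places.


Put-call parity: C - P = S_0 * exp(-qT) - K * exp(-rT).
S_0 * exp(-qT) = 92.2800 * 0.97921896 = 90.36232605
K * exp(-rT) = 86.8100 * 0.98216103 = 85.26139922
P = C - S*exp(-qT) + K*exp(-rT)
P = 19.4932 - 90.36232605 + 85.26139922 = 14.3923

Answer: Put price = 14.3923


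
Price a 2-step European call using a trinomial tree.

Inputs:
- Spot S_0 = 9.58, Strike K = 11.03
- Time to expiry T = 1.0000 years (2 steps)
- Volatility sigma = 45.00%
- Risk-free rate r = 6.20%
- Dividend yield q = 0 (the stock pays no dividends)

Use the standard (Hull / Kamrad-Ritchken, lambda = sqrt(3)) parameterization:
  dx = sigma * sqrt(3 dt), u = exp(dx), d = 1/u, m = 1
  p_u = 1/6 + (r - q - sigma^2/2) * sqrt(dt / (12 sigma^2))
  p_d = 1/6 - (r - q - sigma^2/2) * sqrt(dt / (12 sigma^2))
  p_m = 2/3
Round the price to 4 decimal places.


dt = T/N = 0.500000; dx = sigma*sqrt(3*dt) = 0.551135
u = exp(dx) = 1.735222; d = 1/u = 0.576295
p_u = 0.148863, p_m = 0.666667, p_d = 0.184471
Discount per step: exp(-r*dt) = 0.969476
Stock lattice S(k, j) with j the centered position index:
  k=0: S(0,+0) = 9.5800
  k=1: S(1,-1) = 5.5209; S(1,+0) = 9.5800; S(1,+1) = 16.6234
  k=2: S(2,-2) = 3.1817; S(2,-1) = 5.5209; S(2,+0) = 9.5800; S(2,+1) = 16.6234; S(2,+2) = 28.8453
Terminal payoffs V(N, j) = max(S_T - K, 0):
  V(2,-2) = 0.000000; V(2,-1) = 0.000000; V(2,+0) = 0.000000; V(2,+1) = 5.593424; V(2,+2) = 17.815326
Backward induction: V(k, j) = exp(-r*dt) * [p_u * V(k+1, j+1) + p_m * V(k+1, j) + p_d * V(k+1, j-1)]
  V(1,-1) = exp(-r*dt) * [p_u*0.000000 + p_m*0.000000 + p_d*0.000000] = 0.000000
  V(1,+0) = exp(-r*dt) * [p_u*5.593424 + p_m*0.000000 + p_d*0.000000] = 0.807235
  V(1,+1) = exp(-r*dt) * [p_u*17.815326 + p_m*5.593424 + p_d*0.000000] = 6.186208
  V(0,+0) = exp(-r*dt) * [p_u*6.186208 + p_m*0.807235 + p_d*0.000000] = 1.414514

Answer: Price = V(0,0) = 1.4145


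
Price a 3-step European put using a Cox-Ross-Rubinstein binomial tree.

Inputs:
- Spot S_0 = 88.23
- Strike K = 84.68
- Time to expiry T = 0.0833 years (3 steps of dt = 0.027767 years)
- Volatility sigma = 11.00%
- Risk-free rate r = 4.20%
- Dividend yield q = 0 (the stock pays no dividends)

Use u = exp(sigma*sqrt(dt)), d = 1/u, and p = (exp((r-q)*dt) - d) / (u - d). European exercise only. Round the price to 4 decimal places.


Answer: Price = V(0,0) = 0.1233

Derivation:
dt = T/N = 0.027767
u = exp(sigma*sqrt(dt)) = 1.018499; d = 1/u = 0.981837
p = (exp((r-q)*dt) - d) / (u - d) = 0.527246
Discount per step: exp(-r*dt) = 0.998834
Stock lattice S(k, i) with i counting down-moves:
  k=0: S(0,0) = 88.2300
  k=1: S(1,0) = 89.8621; S(1,1) = 86.6275
  k=2: S(2,0) = 91.5245; S(2,1) = 88.2300; S(2,2) = 85.0541
  k=3: S(3,0) = 93.2176; S(3,1) = 89.8621; S(3,2) = 86.6275; S(3,3) = 83.5093
Terminal payoffs V(N, i) = max(K - S_T, 0):
  V(3,0) = 0.000000; V(3,1) = 0.000000; V(3,2) = 0.000000; V(3,3) = 1.170697
Backward induction: V(k, i) = exp(-r*dt) * [p * V(k+1, i) + (1-p) * V(k+1, i+1)].
  V(2,0) = exp(-r*dt) * [p*0.000000 + (1-p)*0.000000] = 0.000000
  V(2,1) = exp(-r*dt) * [p*0.000000 + (1-p)*0.000000] = 0.000000
  V(2,2) = exp(-r*dt) * [p*0.000000 + (1-p)*1.170697] = 0.552806
  V(1,0) = exp(-r*dt) * [p*0.000000 + (1-p)*0.000000] = 0.000000
  V(1,1) = exp(-r*dt) * [p*0.000000 + (1-p)*0.552806] = 0.261037
  V(0,0) = exp(-r*dt) * [p*0.000000 + (1-p)*0.261037] = 0.123262


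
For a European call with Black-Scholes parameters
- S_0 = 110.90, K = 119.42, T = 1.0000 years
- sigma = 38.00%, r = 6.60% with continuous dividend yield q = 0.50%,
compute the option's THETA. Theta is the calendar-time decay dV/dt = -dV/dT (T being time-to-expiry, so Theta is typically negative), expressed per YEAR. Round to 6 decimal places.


Answer: Theta = -10.987895

Derivation:
d1 = 0.1557426401; d2 = -0.2242573599
phi(d1) = 0.3941331754; exp(-qT) = 0.9950124792; exp(-rT) = 0.9361308643
Theta = -S*exp(-qT)*phi(d1)*sigma/(2*sqrt(T)) - r*K*exp(-rT)*N(d2) + q*S*exp(-qT)*N(d1)
N(d1) = 0.5618820573; N(d2) = 0.4112785265; sqrt(T) = 1.0000000000
Term 1 = -110.9000 * 0.9950124792 * 0.3941331754 * 0.3800 / (2 * 1.0000000000) = -8.2633598752
Term 2 = -0.0660 * 119.4200 * 0.9361308643 * 0.4112785265 = -3.0345451352
Term 3 = 0.0050 * 110.9000 * 0.9950124792 * 0.5618820573 = 0.3100096708
Theta = -8.2633598752 + (-3.0345451352) + (0.3100096708) = -10.987895


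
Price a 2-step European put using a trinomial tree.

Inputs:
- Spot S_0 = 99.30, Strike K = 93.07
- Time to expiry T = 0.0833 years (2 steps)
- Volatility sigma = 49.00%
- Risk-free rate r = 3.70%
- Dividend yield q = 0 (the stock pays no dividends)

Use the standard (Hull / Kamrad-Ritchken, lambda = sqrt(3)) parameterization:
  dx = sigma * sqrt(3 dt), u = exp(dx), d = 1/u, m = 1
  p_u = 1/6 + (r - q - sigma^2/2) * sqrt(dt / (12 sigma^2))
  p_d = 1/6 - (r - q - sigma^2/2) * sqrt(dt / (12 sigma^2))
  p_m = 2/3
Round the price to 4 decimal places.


Answer: Price = V(0,0) = 2.9560

Derivation:
dt = T/N = 0.041650; dx = sigma*sqrt(3*dt) = 0.173207
u = exp(dx) = 1.189112; d = 1/u = 0.840964
p_u = 0.156681, p_m = 0.666667, p_d = 0.176652
Discount per step: exp(-r*dt) = 0.998460
Stock lattice S(k, j) with j the centered position index:
  k=0: S(0,+0) = 99.3000
  k=1: S(1,-1) = 83.5077; S(1,+0) = 99.3000; S(1,+1) = 118.0788
  k=2: S(2,-2) = 70.2270; S(2,-1) = 83.5077; S(2,+0) = 99.3000; S(2,+1) = 118.0788; S(2,+2) = 140.4089
Terminal payoffs V(N, j) = max(K - S_T, 0):
  V(2,-2) = 22.843021; V(2,-1) = 9.562282; V(2,+0) = 0.000000; V(2,+1) = 0.000000; V(2,+2) = 0.000000
Backward induction: V(k, j) = exp(-r*dt) * [p_u * V(k+1, j+1) + p_m * V(k+1, j) + p_d * V(k+1, j-1)]
  V(1,-1) = exp(-r*dt) * [p_u*0.000000 + p_m*9.562282 + p_d*22.843021] = 10.394089
  V(1,+0) = exp(-r*dt) * [p_u*0.000000 + p_m*0.000000 + p_d*9.562282] = 1.686595
  V(1,+1) = exp(-r*dt) * [p_u*0.000000 + p_m*0.000000 + p_d*0.000000] = 0.000000
  V(0,+0) = exp(-r*dt) * [p_u*0.000000 + p_m*1.686595 + p_d*10.394089] = 2.955974


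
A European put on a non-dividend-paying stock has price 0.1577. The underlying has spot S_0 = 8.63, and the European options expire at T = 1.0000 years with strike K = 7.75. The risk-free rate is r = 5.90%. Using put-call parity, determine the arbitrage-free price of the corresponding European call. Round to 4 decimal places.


Put-call parity: C - P = S_0 * exp(-qT) - K * exp(-rT).
S_0 * exp(-qT) = 8.6300 * 1.00000000 = 8.63000000
K * exp(-rT) = 7.7500 * 0.94270677 = 7.30597746
C = P + S*exp(-qT) - K*exp(-rT)
C = 0.1577 + 8.63000000 - 7.30597746 = 1.4817

Answer: Call price = 1.4817


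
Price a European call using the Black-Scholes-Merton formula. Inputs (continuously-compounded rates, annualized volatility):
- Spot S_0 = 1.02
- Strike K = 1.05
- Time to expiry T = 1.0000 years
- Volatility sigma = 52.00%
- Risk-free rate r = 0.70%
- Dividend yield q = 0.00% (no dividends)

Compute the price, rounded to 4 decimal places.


d1 = (ln(S/K) + (r - q + 0.5*sigma^2) * T) / (sigma * sqrt(T)) = 0.21771628
d2 = d1 - sigma * sqrt(T) = -0.30228372
exp(-rT) = 0.99302444; exp(-qT) = 1.00000000
C = S_0 * exp(-qT) * N(d1) - K * exp(-rT) * N(d2)
N(d1) = 0.58617491; N(d2) = 0.38121789
C = 1.0200 * 1.00000000 * 0.58617491 - 1.0500 * 0.99302444 * 0.38121789 = 0.2004

Answer: Price = 0.2004


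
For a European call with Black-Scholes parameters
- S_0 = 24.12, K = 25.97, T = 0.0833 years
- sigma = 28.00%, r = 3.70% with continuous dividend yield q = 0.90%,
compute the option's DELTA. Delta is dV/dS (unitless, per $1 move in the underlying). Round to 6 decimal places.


d1 = -0.8451982165; d2 = -0.9260110868
phi(d1) = 0.2791185866; exp(-qT) = 0.9992505810; exp(-rT) = 0.9969226448
N(d1) = 0.1990000890
Delta = exp(-qT) * N(d1) = 0.9992505810 * 0.1990000890 = 0.198851

Answer: Delta = 0.198851


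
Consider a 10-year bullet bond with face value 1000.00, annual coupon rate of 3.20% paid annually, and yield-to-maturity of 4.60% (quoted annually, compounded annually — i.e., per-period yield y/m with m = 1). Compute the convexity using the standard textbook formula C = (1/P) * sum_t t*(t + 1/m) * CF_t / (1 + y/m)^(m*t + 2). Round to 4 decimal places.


Answer: Convexity = 82.3207

Derivation:
Coupon per period c = face * coupon_rate / m = 32.000000
Periods per year m = 1; per-period yield y/m = 0.046000
Number of cashflows N = 10
Cashflows (t years, CF_t, discount factor 1/(1+y/m)^(m*t), PV):
  t = 1.0000: CF_t = 32.000000, DF = 0.956023, PV = 30.592734
  t = 2.0000: CF_t = 32.000000, DF = 0.913980, PV = 29.247356
  t = 3.0000: CF_t = 32.000000, DF = 0.873786, PV = 27.961143
  t = 4.0000: CF_t = 32.000000, DF = 0.835359, PV = 26.731495
  t = 5.0000: CF_t = 32.000000, DF = 0.798623, PV = 25.555922
  t = 6.0000: CF_t = 32.000000, DF = 0.763501, PV = 24.432048
  t = 7.0000: CF_t = 32.000000, DF = 0.729925, PV = 23.357598
  t = 8.0000: CF_t = 32.000000, DF = 0.697825, PV = 22.330400
  t = 9.0000: CF_t = 32.000000, DF = 0.667137, PV = 21.348375
  t = 10.0000: CF_t = 1032.000000, DF = 0.637798, PV = 658.207538
Price P = sum_t PV_t = 889.764609
Convexity numerator sum_t t*(t + 1/m) * CF_t / (1+y/m)^(m*t + 2):
  t = 1.0000: term = 55.922287
  t = 2.0000: term = 160.388967
  t = 3.0000: term = 306.671065
  t = 4.0000: term = 488.640958
  t = 5.0000: term = 700.727951
  t = 6.0000: term = 937.876799
  t = 7.0000: term = 1195.508985
  t = 8.0000: term = 1469.486598
  t = 9.0000: term = 1756.078630
  t = 10.0000: term = 66174.728486
Convexity = (1/P) * sum = 73246.030726 / 889.764609 = 82.320683


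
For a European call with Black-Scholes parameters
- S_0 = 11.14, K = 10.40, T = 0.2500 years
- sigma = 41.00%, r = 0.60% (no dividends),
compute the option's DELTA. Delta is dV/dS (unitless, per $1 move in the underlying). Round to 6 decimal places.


d1 = 0.4451167237; d2 = 0.2401167237
phi(d1) = 0.3613157743; exp(-qT) = 1.0000000000; exp(-rT) = 0.9985011244
N(d1) = 0.6718822981
Delta = exp(-qT) * N(d1) = 1.0000000000 * 0.6718822981 = 0.671882

Answer: Delta = 0.671882


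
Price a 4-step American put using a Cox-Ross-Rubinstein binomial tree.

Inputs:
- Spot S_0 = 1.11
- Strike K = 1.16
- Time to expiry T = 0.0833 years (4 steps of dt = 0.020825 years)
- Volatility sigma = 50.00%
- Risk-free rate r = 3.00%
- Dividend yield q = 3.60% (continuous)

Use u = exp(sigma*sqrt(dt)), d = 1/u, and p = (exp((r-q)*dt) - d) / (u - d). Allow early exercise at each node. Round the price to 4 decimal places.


Answer: Price = V(0,0) = 0.0958

Derivation:
dt = T/N = 0.020825
u = exp(sigma*sqrt(dt)) = 1.074821; d = 1/u = 0.930387
p = (exp((r-q)*dt) - d) / (u - d) = 0.481104
Discount per step: exp(-r*dt) = 0.999375
Stock lattice S(k, i) with i counting down-moves:
  k=0: S(0,0) = 1.1100
  k=1: S(1,0) = 1.1931; S(1,1) = 1.0327
  k=2: S(2,0) = 1.2823; S(2,1) = 1.1100; S(2,2) = 0.9608
  k=3: S(3,0) = 1.3783; S(3,1) = 1.1931; S(3,2) = 1.0327; S(3,3) = 0.8940
  k=4: S(4,0) = 1.4814; S(4,1) = 1.2823; S(4,2) = 1.1100; S(4,3) = 0.9608; S(4,4) = 0.8317
Terminal payoffs V(N, i) = max(K - S_T, 0):
  V(4,0) = 0.000000; V(4,1) = 0.000000; V(4,2) = 0.050000; V(4,3) = 0.199161; V(4,4) = 0.328278
Backward induction: V(k, i) = exp(-r*dt) * [p * V(k+1, i) + (1-p) * V(k+1, i+1)]; then take max(V_cont, immediate exercise) for American.
  V(3,0) = exp(-r*dt) * [p*0.000000 + (1-p)*0.000000] = 0.000000; exercise = 0.000000; V(3,0) = max -> 0.000000
  V(3,1) = exp(-r*dt) * [p*0.000000 + (1-p)*0.050000] = 0.025929; exercise = 0.000000; V(3,1) = max -> 0.025929
  V(3,2) = exp(-r*dt) * [p*0.050000 + (1-p)*0.199161] = 0.127320; exercise = 0.127270; V(3,2) = max -> 0.127320
  V(3,3) = exp(-r*dt) * [p*0.199161 + (1-p)*0.328278] = 0.265993; exercise = 0.266048; V(3,3) = max -> 0.266048
  V(2,0) = exp(-r*dt) * [p*0.000000 + (1-p)*0.025929] = 0.013446; exercise = 0.000000; V(2,0) = max -> 0.013446
  V(2,1) = exp(-r*dt) * [p*0.025929 + (1-p)*0.127320] = 0.078491; exercise = 0.050000; V(2,1) = max -> 0.078491
  V(2,2) = exp(-r*dt) * [p*0.127320 + (1-p)*0.266048] = 0.199181; exercise = 0.199161; V(2,2) = max -> 0.199181
  V(1,0) = exp(-r*dt) * [p*0.013446 + (1-p)*0.078491] = 0.047168; exercise = 0.000000; V(1,0) = max -> 0.047168
  V(1,1) = exp(-r*dt) * [p*0.078491 + (1-p)*0.199181] = 0.141028; exercise = 0.127270; V(1,1) = max -> 0.141028
  V(0,0) = exp(-r*dt) * [p*0.047168 + (1-p)*0.141028] = 0.095812; exercise = 0.050000; V(0,0) = max -> 0.095812


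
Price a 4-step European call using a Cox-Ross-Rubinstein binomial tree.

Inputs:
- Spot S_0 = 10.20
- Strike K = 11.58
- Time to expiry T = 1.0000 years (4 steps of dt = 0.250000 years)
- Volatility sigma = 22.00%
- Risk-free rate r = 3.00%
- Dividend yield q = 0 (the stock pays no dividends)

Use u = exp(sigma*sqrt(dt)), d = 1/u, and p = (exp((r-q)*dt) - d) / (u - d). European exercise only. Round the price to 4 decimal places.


Answer: Price = V(0,0) = 0.5538

Derivation:
dt = T/N = 0.250000
u = exp(sigma*sqrt(dt)) = 1.116278; d = 1/u = 0.895834
p = (exp((r-q)*dt) - d) / (u - d) = 0.506678
Discount per step: exp(-r*dt) = 0.992528
Stock lattice S(k, i) with i counting down-moves:
  k=0: S(0,0) = 10.2000
  k=1: S(1,0) = 11.3860; S(1,1) = 9.1375
  k=2: S(2,0) = 12.7100; S(2,1) = 10.2000; S(2,2) = 8.1857
  k=3: S(3,0) = 14.1879; S(3,1) = 11.3860; S(3,2) = 9.1375; S(3,3) = 7.3330
  k=4: S(4,0) = 15.8376; S(4,1) = 12.7100; S(4,2) = 10.2000; S(4,3) = 8.1857; S(4,4) = 6.5692
Terminal payoffs V(N, i) = max(S_T - K, 0):
  V(4,0) = 4.257614; V(4,1) = 1.129983; V(4,2) = 0.000000; V(4,3) = 0.000000; V(4,4) = 0.000000
Backward induction: V(k, i) = exp(-r*dt) * [p * V(k+1, i) + (1-p) * V(k+1, i+1)].
  V(3,0) = exp(-r*dt) * [p*4.257614 + (1-p)*1.129983] = 2.694400
  V(3,1) = exp(-r*dt) * [p*1.129983 + (1-p)*0.000000] = 0.568259
  V(3,2) = exp(-r*dt) * [p*0.000000 + (1-p)*0.000000] = 0.000000
  V(3,3) = exp(-r*dt) * [p*0.000000 + (1-p)*0.000000] = 0.000000
  V(2,0) = exp(-r*dt) * [p*2.694400 + (1-p)*0.568259] = 1.633232
  V(2,1) = exp(-r*dt) * [p*0.568259 + (1-p)*0.000000] = 0.285773
  V(2,2) = exp(-r*dt) * [p*0.000000 + (1-p)*0.000000] = 0.000000
  V(1,0) = exp(-r*dt) * [p*1.633232 + (1-p)*0.285773] = 0.961264
  V(1,1) = exp(-r*dt) * [p*0.285773 + (1-p)*0.000000] = 0.143713
  V(0,0) = exp(-r*dt) * [p*0.961264 + (1-p)*0.143713] = 0.553779


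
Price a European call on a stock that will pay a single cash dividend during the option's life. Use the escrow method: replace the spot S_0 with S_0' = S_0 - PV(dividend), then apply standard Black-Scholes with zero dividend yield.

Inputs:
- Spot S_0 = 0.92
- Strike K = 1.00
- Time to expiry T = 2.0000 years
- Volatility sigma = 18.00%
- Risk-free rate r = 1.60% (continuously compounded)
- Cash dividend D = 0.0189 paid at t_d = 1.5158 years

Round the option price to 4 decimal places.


Answer: Price = 0.0649

Derivation:
PV(D) = D * exp(-r * t_d) = 0.0189 * 0.97603894 = 0.01844714
S_0' = S_0 - PV(D) = 0.9200 - 0.01844714 = 0.90155286
d1 = (ln(S_0'/K) + (r + sigma^2/2)*T) / (sigma*sqrt(T)) = -0.15413591
d2 = d1 - sigma*sqrt(T) = -0.40869435
exp(-rT) = 0.96850658
N(d1) = 0.43875129; N(d2) = 0.34138199
C = S_0' * N(d1) - K * exp(-rT) * N(d2) = 0.90155286 * 0.43875129 - 1.0000 * 0.96850658 * 0.34138199 = 0.0649


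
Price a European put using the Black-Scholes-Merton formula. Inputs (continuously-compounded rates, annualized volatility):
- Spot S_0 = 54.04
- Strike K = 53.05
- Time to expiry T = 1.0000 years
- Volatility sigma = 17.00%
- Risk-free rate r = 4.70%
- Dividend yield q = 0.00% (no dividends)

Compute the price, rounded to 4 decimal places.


Answer: Price = 2.0908

Derivation:
d1 = (ln(S/K) + (r - q + 0.5*sigma^2) * T) / (sigma * sqrt(T)) = 0.47023322
d2 = d1 - sigma * sqrt(T) = 0.30023322
exp(-rT) = 0.95408740; exp(-qT) = 1.00000000
P = K * exp(-rT) * N(-d2) - S_0 * exp(-qT) * N(-d1)
N(-d1) = 0.31909420; N(-d2) = 0.38199963
P = 53.0500 * 0.95408740 * 0.38199963 - 54.0400 * 1.00000000 * 0.31909420 = 2.0908


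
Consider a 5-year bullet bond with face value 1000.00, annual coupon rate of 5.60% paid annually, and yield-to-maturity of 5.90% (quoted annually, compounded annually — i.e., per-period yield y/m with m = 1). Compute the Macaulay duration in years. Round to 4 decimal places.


Coupon per period c = face * coupon_rate / m = 56.000000
Periods per year m = 1; per-period yield y/m = 0.059000
Number of cashflows N = 5
Cashflows (t years, CF_t, discount factor 1/(1+y/m)^(m*t), PV):
  t = 1.0000: CF_t = 56.000000, DF = 0.944287, PV = 52.880076
  t = 2.0000: CF_t = 56.000000, DF = 0.891678, PV = 49.933971
  t = 3.0000: CF_t = 56.000000, DF = 0.842000, PV = 47.152003
  t = 4.0000: CF_t = 56.000000, DF = 0.795090, PV = 44.525026
  t = 5.0000: CF_t = 1056.000000, DF = 0.750793, PV = 792.837380
Price P = sum_t PV_t = 987.328456
Macaulay numerator sum_t t * PV_t:
  t * PV_t at t = 1.0000: 52.880076
  t * PV_t at t = 2.0000: 99.867942
  t * PV_t at t = 3.0000: 141.456009
  t * PV_t at t = 4.0000: 178.100106
  t * PV_t at t = 5.0000: 3964.186900
Macaulay duration D = (sum_t t * PV_t) / P = 4436.491033 / 987.328456 = 4.493430

Answer: Macaulay duration = 4.4934 years


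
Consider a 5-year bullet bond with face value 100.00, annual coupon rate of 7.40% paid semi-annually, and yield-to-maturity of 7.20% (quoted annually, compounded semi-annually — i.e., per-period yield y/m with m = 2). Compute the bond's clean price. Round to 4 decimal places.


Answer: Price = 100.8275

Derivation:
Coupon per period c = face * coupon_rate / m = 3.700000
Periods per year m = 2; per-period yield y/m = 0.036000
Number of cashflows N = 10
Cashflows (t years, CF_t, discount factor 1/(1+y/m)^(m*t), PV):
  t = 0.5000: CF_t = 3.700000, DF = 0.965251, PV = 3.571429
  t = 1.0000: CF_t = 3.700000, DF = 0.931709, PV = 3.447325
  t = 1.5000: CF_t = 3.700000, DF = 0.899333, PV = 3.327534
  t = 2.0000: CF_t = 3.700000, DF = 0.868082, PV = 3.211905
  t = 2.5000: CF_t = 3.700000, DF = 0.837917, PV = 3.100294
  t = 3.0000: CF_t = 3.700000, DF = 0.808801, PV = 2.992562
  t = 3.5000: CF_t = 3.700000, DF = 0.780696, PV = 2.888574
  t = 4.0000: CF_t = 3.700000, DF = 0.753567, PV = 2.788198
  t = 4.5000: CF_t = 3.700000, DF = 0.727381, PV = 2.691311
  t = 5.0000: CF_t = 103.700000, DF = 0.702106, PV = 72.808352
Price P = sum_t PV_t = 100.827484


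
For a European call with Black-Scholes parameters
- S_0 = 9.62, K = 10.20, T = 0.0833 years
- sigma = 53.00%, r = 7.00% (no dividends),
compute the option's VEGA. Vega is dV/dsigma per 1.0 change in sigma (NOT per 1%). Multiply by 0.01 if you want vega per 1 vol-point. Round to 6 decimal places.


Answer: Vega = 1.068557

Derivation:
d1 = -0.2681160771; d2 = -0.4210832959
phi(d1) = 0.3848576903; exp(-qT) = 1.0000000000; exp(-rT) = 0.9941859673
Vega = S * exp(-qT) * phi(d1) * sqrt(T) = 9.6200 * 1.0000000000 * 0.3848576903 * 0.2886173938 = 1.068557


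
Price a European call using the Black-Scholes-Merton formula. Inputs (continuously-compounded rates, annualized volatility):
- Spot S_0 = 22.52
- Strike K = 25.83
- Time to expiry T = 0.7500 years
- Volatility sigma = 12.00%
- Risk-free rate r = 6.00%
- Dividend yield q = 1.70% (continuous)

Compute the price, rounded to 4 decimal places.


d1 = (ln(S/K) + (r - q + 0.5*sigma^2) * T) / (sigma * sqrt(T)) = -0.95727373
d2 = d1 - sigma * sqrt(T) = -1.06119677
exp(-rT) = 0.95599748; exp(-qT) = 0.98733094
C = S_0 * exp(-qT) * N(d1) - K * exp(-rT) * N(d2)
N(d1) = 0.16921456; N(d2) = 0.14430024
C = 22.5200 * 0.98733094 * 0.16921456 - 25.8300 * 0.95599748 * 0.14430024 = 0.1992

Answer: Price = 0.1992


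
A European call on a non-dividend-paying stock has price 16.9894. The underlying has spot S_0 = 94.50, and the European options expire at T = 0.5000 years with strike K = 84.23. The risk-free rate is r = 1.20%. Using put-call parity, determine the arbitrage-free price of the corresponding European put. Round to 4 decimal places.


Answer: Put price = 6.2155

Derivation:
Put-call parity: C - P = S_0 * exp(-qT) - K * exp(-rT).
S_0 * exp(-qT) = 94.5000 * 1.00000000 = 94.50000000
K * exp(-rT) = 84.2300 * 0.99401796 = 83.72613311
P = C - S*exp(-qT) + K*exp(-rT)
P = 16.9894 - 94.50000000 + 83.72613311 = 6.2155


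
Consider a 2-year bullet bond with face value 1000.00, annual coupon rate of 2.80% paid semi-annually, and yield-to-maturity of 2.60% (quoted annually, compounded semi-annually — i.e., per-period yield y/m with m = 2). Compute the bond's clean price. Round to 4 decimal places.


Coupon per period c = face * coupon_rate / m = 14.000000
Periods per year m = 2; per-period yield y/m = 0.013000
Number of cashflows N = 4
Cashflows (t years, CF_t, discount factor 1/(1+y/m)^(m*t), PV):
  t = 0.5000: CF_t = 14.000000, DF = 0.987167, PV = 13.820336
  t = 1.0000: CF_t = 14.000000, DF = 0.974498, PV = 13.642977
  t = 1.5000: CF_t = 14.000000, DF = 0.961992, PV = 13.467894
  t = 2.0000: CF_t = 1014.000000, DF = 0.949647, PV = 962.942098
Price P = sum_t PV_t = 1003.873305

Answer: Price = 1003.8733


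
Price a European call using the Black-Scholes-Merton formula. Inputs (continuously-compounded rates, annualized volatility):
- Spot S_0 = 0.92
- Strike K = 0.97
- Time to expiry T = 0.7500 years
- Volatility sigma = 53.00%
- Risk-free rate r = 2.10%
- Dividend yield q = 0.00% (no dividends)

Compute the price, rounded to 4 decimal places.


Answer: Price = 0.1533

Derivation:
d1 = (ln(S/K) + (r - q + 0.5*sigma^2) * T) / (sigma * sqrt(T)) = 0.14850995
d2 = d1 - sigma * sqrt(T) = -0.31048351
exp(-rT) = 0.98437338; exp(-qT) = 1.00000000
C = S_0 * exp(-qT) * N(d1) - K * exp(-rT) * N(d2)
N(d1) = 0.55902983; N(d2) = 0.37809665
C = 0.9200 * 1.00000000 * 0.55902983 - 0.9700 * 0.98437338 * 0.37809665 = 0.1533


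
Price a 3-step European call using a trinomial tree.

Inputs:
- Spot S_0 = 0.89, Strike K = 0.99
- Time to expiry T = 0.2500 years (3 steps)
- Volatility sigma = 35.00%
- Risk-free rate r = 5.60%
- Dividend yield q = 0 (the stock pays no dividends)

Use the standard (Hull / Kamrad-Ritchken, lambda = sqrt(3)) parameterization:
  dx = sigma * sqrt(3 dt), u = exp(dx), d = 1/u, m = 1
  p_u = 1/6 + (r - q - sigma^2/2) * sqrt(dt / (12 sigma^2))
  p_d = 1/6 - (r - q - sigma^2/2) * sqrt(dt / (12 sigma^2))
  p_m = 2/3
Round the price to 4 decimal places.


dt = T/N = 0.083333; dx = sigma*sqrt(3*dt) = 0.175000
u = exp(dx) = 1.191246; d = 1/u = 0.839457
p_u = 0.165417, p_m = 0.666667, p_d = 0.167917
Discount per step: exp(-r*dt) = 0.995344
Stock lattice S(k, j) with j the centered position index:
  k=0: S(0,+0) = 0.8900
  k=1: S(1,-1) = 0.7471; S(1,+0) = 0.8900; S(1,+1) = 1.0602
  k=2: S(2,-2) = 0.6272; S(2,-1) = 0.7471; S(2,+0) = 0.8900; S(2,+1) = 1.0602; S(2,+2) = 1.2630
  k=3: S(3,-3) = 0.5265; S(3,-2) = 0.6272; S(3,-1) = 0.7471; S(3,+0) = 0.8900; S(3,+1) = 1.0602; S(3,+2) = 1.2630; S(3,+3) = 1.5045
Terminal payoffs V(N, j) = max(S_T - K, 0):
  V(3,-3) = 0.000000; V(3,-2) = 0.000000; V(3,-1) = 0.000000; V(3,+0) = 0.000000; V(3,+1) = 0.070209; V(3,+2) = 0.272970; V(3,+3) = 0.514508
Backward induction: V(k, j) = exp(-r*dt) * [p_u * V(k+1, j+1) + p_m * V(k+1, j) + p_d * V(k+1, j-1)]
  V(2,-2) = exp(-r*dt) * [p_u*0.000000 + p_m*0.000000 + p_d*0.000000] = 0.000000
  V(2,-1) = exp(-r*dt) * [p_u*0.000000 + p_m*0.000000 + p_d*0.000000] = 0.000000
  V(2,+0) = exp(-r*dt) * [p_u*0.070209 + p_m*0.000000 + p_d*0.000000] = 0.011560
  V(2,+1) = exp(-r*dt) * [p_u*0.272970 + p_m*0.070209 + p_d*0.000000] = 0.091532
  V(2,+2) = exp(-r*dt) * [p_u*0.514508 + p_m*0.272970 + p_d*0.070209] = 0.277579
  V(1,-1) = exp(-r*dt) * [p_u*0.011560 + p_m*0.000000 + p_d*0.000000] = 0.001903
  V(1,+0) = exp(-r*dt) * [p_u*0.091532 + p_m*0.011560 + p_d*0.000000] = 0.022741
  V(1,+1) = exp(-r*dt) * [p_u*0.277579 + p_m*0.091532 + p_d*0.011560] = 0.108372
  V(0,+0) = exp(-r*dt) * [p_u*0.108372 + p_m*0.022741 + p_d*0.001903] = 0.033251

Answer: Price = V(0,0) = 0.0333


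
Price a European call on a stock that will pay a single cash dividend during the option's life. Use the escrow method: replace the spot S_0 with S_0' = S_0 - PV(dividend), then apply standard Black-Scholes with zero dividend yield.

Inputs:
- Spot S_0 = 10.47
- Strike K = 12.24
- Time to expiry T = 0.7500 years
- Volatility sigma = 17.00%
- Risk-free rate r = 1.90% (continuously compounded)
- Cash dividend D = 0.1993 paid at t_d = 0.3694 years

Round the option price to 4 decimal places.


Answer: Price = 0.1137

Derivation:
PV(D) = D * exp(-r * t_d) = 0.1993 * 0.99300597 = 0.19790609
S_0' = S_0 - PV(D) = 10.4700 - 0.19790609 = 10.27209391
d1 = (ln(S_0'/K) + (r + sigma^2/2)*T) / (sigma*sqrt(T)) = -1.02014999
d2 = d1 - sigma*sqrt(T) = -1.16737431
exp(-rT) = 0.98585105
N(d1) = 0.15382866; N(d2) = 0.12152962
C = S_0' * N(d1) - K * exp(-rT) * N(d2) = 10.27209391 * 0.15382866 - 12.2400 * 0.98585105 * 0.12152962 = 0.1137


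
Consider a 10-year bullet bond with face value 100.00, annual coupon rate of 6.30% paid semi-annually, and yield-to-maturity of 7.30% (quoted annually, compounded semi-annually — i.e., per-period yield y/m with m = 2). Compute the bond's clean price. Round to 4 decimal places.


Answer: Price = 92.9893

Derivation:
Coupon per period c = face * coupon_rate / m = 3.150000
Periods per year m = 2; per-period yield y/m = 0.036500
Number of cashflows N = 20
Cashflows (t years, CF_t, discount factor 1/(1+y/m)^(m*t), PV):
  t = 0.5000: CF_t = 3.150000, DF = 0.964785, PV = 3.039074
  t = 1.0000: CF_t = 3.150000, DF = 0.930811, PV = 2.932054
  t = 1.5000: CF_t = 3.150000, DF = 0.898033, PV = 2.828803
  t = 2.0000: CF_t = 3.150000, DF = 0.866409, PV = 2.729187
  t = 2.5000: CF_t = 3.150000, DF = 0.835898, PV = 2.633080
  t = 3.0000: CF_t = 3.150000, DF = 0.806462, PV = 2.540357
  t = 3.5000: CF_t = 3.150000, DF = 0.778063, PV = 2.450899
  t = 4.0000: CF_t = 3.150000, DF = 0.750664, PV = 2.364591
  t = 4.5000: CF_t = 3.150000, DF = 0.724230, PV = 2.281323
  t = 5.0000: CF_t = 3.150000, DF = 0.698726, PV = 2.200987
  t = 5.5000: CF_t = 3.150000, DF = 0.674121, PV = 2.123480
  t = 6.0000: CF_t = 3.150000, DF = 0.650382, PV = 2.048702
  t = 6.5000: CF_t = 3.150000, DF = 0.627479, PV = 1.976558
  t = 7.0000: CF_t = 3.150000, DF = 0.605382, PV = 1.906954
  t = 7.5000: CF_t = 3.150000, DF = 0.584064, PV = 1.839801
  t = 8.0000: CF_t = 3.150000, DF = 0.563496, PV = 1.775013
  t = 8.5000: CF_t = 3.150000, DF = 0.543653, PV = 1.712507
  t = 9.0000: CF_t = 3.150000, DF = 0.524508, PV = 1.652202
  t = 9.5000: CF_t = 3.150000, DF = 0.506038, PV = 1.594020
  t = 10.0000: CF_t = 103.150000, DF = 0.488218, PV = 50.359696
Price P = sum_t PV_t = 92.989289


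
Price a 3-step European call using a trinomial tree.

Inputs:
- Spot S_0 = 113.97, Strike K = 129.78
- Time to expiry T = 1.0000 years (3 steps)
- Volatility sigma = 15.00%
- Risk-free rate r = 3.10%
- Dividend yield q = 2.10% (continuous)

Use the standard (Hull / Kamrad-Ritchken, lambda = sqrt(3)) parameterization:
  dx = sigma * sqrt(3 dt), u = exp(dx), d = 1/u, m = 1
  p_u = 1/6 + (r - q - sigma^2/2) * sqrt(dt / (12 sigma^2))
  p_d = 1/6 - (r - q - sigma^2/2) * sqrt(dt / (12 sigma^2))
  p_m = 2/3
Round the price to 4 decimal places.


Answer: Price = V(0,0) = 2.0868

Derivation:
dt = T/N = 0.333333; dx = sigma*sqrt(3*dt) = 0.150000
u = exp(dx) = 1.161834; d = 1/u = 0.860708
p_u = 0.165278, p_m = 0.666667, p_d = 0.168056
Discount per step: exp(-r*dt) = 0.989720
Stock lattice S(k, j) with j the centered position index:
  k=0: S(0,+0) = 113.9700
  k=1: S(1,-1) = 98.0949; S(1,+0) = 113.9700; S(1,+1) = 132.4142
  k=2: S(2,-2) = 84.4311; S(2,-1) = 98.0949; S(2,+0) = 113.9700; S(2,+1) = 132.4142; S(2,+2) = 153.8434
  k=3: S(3,-3) = 72.6705; S(3,-2) = 84.4311; S(3,-1) = 98.0949; S(3,+0) = 113.9700; S(3,+1) = 132.4142; S(3,+2) = 153.8434; S(3,+3) = 178.7405
Terminal payoffs V(N, j) = max(S_T - K, 0):
  V(3,-3) = 0.000000; V(3,-2) = 0.000000; V(3,-1) = 0.000000; V(3,+0) = 0.000000; V(3,+1) = 2.634249; V(3,+2) = 24.063408; V(3,+3) = 48.960540
Backward induction: V(k, j) = exp(-r*dt) * [p_u * V(k+1, j+1) + p_m * V(k+1, j) + p_d * V(k+1, j-1)]
  V(2,-2) = exp(-r*dt) * [p_u*0.000000 + p_m*0.000000 + p_d*0.000000] = 0.000000
  V(2,-1) = exp(-r*dt) * [p_u*0.000000 + p_m*0.000000 + p_d*0.000000] = 0.000000
  V(2,+0) = exp(-r*dt) * [p_u*2.634249 + p_m*0.000000 + p_d*0.000000] = 0.430907
  V(2,+1) = exp(-r*dt) * [p_u*24.063408 + p_m*2.634249 + p_d*0.000000] = 5.674373
  V(2,+2) = exp(-r*dt) * [p_u*48.960540 + p_m*24.063408 + p_d*2.634249] = 24.324406
  V(1,-1) = exp(-r*dt) * [p_u*0.430907 + p_m*0.000000 + p_d*0.000000] = 0.070487
  V(1,+0) = exp(-r*dt) * [p_u*5.674373 + p_m*0.430907 + p_d*0.000000] = 1.212525
  V(1,+1) = exp(-r*dt) * [p_u*24.324406 + p_m*5.674373 + p_d*0.430907] = 7.794653
  V(0,+0) = exp(-r*dt) * [p_u*7.794653 + p_m*1.212525 + p_d*0.070487] = 2.086803


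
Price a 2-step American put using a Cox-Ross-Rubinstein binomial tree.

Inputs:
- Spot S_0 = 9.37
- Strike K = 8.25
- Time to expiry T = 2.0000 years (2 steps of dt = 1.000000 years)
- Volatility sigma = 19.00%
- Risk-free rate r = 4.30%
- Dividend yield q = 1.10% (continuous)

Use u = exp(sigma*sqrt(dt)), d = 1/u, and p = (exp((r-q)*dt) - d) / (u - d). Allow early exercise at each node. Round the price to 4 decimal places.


dt = T/N = 1.000000
u = exp(sigma*sqrt(dt)) = 1.209250; d = 1/u = 0.826959
p = (exp((r-q)*dt) - d) / (u - d) = 0.537702
Discount per step: exp(-r*dt) = 0.957911
Stock lattice S(k, i) with i counting down-moves:
  k=0: S(0,0) = 9.3700
  k=1: S(1,0) = 11.3307; S(1,1) = 7.7486
  k=2: S(2,0) = 13.7016; S(2,1) = 9.3700; S(2,2) = 6.4078
Terminal payoffs V(N, i) = max(K - S_T, 0):
  V(2,0) = 0.000000; V(2,1) = 0.000000; V(2,2) = 1.842219
Backward induction: V(k, i) = exp(-r*dt) * [p * V(k+1, i) + (1-p) * V(k+1, i+1)]; then take max(V_cont, immediate exercise) for American.
  V(1,0) = exp(-r*dt) * [p*0.000000 + (1-p)*0.000000] = 0.000000; exercise = 0.000000; V(1,0) = max -> 0.000000
  V(1,1) = exp(-r*dt) * [p*0.000000 + (1-p)*1.842219] = 0.815809; exercise = 0.501393; V(1,1) = max -> 0.815809
  V(0,0) = exp(-r*dt) * [p*0.000000 + (1-p)*0.815809] = 0.361273; exercise = 0.000000; V(0,0) = max -> 0.361273

Answer: Price = V(0,0) = 0.3613


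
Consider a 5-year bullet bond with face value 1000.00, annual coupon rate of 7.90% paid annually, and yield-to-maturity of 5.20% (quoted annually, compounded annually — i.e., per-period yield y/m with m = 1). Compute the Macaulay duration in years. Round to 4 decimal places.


Coupon per period c = face * coupon_rate / m = 79.000000
Periods per year m = 1; per-period yield y/m = 0.052000
Number of cashflows N = 5
Cashflows (t years, CF_t, discount factor 1/(1+y/m)^(m*t), PV):
  t = 1.0000: CF_t = 79.000000, DF = 0.950570, PV = 75.095057
  t = 2.0000: CF_t = 79.000000, DF = 0.903584, PV = 71.383134
  t = 3.0000: CF_t = 79.000000, DF = 0.858920, PV = 67.854690
  t = 4.0000: CF_t = 79.000000, DF = 0.816464, PV = 64.500656
  t = 5.0000: CF_t = 1079.000000, DF = 0.776106, PV = 837.418875
Price P = sum_t PV_t = 1116.252413
Macaulay numerator sum_t t * PV_t:
  t * PV_t at t = 1.0000: 75.095057
  t * PV_t at t = 2.0000: 142.766268
  t * PV_t at t = 3.0000: 203.564071
  t * PV_t at t = 4.0000: 258.002624
  t * PV_t at t = 5.0000: 4187.094376
Macaulay duration D = (sum_t t * PV_t) / P = 4866.522396 / 1116.252413 = 4.359697

Answer: Macaulay duration = 4.3597 years


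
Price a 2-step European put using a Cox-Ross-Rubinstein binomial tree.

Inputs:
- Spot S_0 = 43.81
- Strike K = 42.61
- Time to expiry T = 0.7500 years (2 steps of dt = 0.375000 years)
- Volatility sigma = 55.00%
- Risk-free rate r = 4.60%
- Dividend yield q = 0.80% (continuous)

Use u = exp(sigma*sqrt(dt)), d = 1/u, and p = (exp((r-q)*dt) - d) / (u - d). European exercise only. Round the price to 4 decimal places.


Answer: Price = V(0,0) = 6.1970

Derivation:
dt = T/N = 0.375000
u = exp(sigma*sqrt(dt)) = 1.400466; d = 1/u = 0.714048
p = (exp((r-q)*dt) - d) / (u - d) = 0.437494
Discount per step: exp(-r*dt) = 0.982898
Stock lattice S(k, i) with i counting down-moves:
  k=0: S(0,0) = 43.8100
  k=1: S(1,0) = 61.3544; S(1,1) = 31.2825
  k=2: S(2,0) = 85.9247; S(2,1) = 43.8100; S(2,2) = 22.3372
Terminal payoffs V(N, i) = max(K - S_T, 0):
  V(2,0) = 0.000000; V(2,1) = 0.000000; V(2,2) = 20.272823
Backward induction: V(k, i) = exp(-r*dt) * [p * V(k+1, i) + (1-p) * V(k+1, i+1)].
  V(1,0) = exp(-r*dt) * [p*0.000000 + (1-p)*0.000000] = 0.000000
  V(1,1) = exp(-r*dt) * [p*0.000000 + (1-p)*20.272823] = 11.208552
  V(0,0) = exp(-r*dt) * [p*0.000000 + (1-p)*11.208552] = 6.197047


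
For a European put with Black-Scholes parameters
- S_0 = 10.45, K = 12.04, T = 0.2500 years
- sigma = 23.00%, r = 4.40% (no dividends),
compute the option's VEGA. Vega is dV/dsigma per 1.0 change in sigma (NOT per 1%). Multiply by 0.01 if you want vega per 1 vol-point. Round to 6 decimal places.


Answer: Vega = 1.165332

Derivation:
d1 = -1.0784344476; d2 = -1.1934344476
phi(d1) = 0.2230300057; exp(-qT) = 1.0000000000; exp(-rT) = 0.9890602788
Vega = S * exp(-qT) * phi(d1) * sqrt(T) = 10.4500 * 1.0000000000 * 0.2230300057 * 0.5000000000 = 1.165332


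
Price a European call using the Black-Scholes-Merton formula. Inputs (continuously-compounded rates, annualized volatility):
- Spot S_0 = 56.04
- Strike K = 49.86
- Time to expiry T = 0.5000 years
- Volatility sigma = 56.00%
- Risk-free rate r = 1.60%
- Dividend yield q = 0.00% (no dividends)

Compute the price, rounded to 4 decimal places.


d1 = (ln(S/K) + (r - q + 0.5*sigma^2) * T) / (sigma * sqrt(T)) = 0.51327528
d2 = d1 - sigma * sqrt(T) = 0.11729549
exp(-rT) = 0.99203191; exp(-qT) = 1.00000000
C = S_0 * exp(-qT) * N(d1) - K * exp(-rT) * N(d2)
N(d1) = 0.69612062; N(d2) = 0.54668705
C = 56.0400 * 1.00000000 * 0.69612062 - 49.8600 * 0.99203191 * 0.54668705 = 11.9700

Answer: Price = 11.9700


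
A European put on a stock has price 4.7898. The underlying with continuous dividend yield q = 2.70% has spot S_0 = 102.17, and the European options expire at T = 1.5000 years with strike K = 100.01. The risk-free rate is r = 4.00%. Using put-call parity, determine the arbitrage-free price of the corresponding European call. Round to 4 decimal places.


Put-call parity: C - P = S_0 * exp(-qT) - K * exp(-rT).
S_0 * exp(-qT) = 102.1700 * 0.96030916 = 98.11478734
K * exp(-rT) = 100.0100 * 0.94176453 = 94.18587100
C = P + S*exp(-qT) - K*exp(-rT)
C = 4.7898 + 98.11478734 - 94.18587100 = 8.7187

Answer: Call price = 8.7187


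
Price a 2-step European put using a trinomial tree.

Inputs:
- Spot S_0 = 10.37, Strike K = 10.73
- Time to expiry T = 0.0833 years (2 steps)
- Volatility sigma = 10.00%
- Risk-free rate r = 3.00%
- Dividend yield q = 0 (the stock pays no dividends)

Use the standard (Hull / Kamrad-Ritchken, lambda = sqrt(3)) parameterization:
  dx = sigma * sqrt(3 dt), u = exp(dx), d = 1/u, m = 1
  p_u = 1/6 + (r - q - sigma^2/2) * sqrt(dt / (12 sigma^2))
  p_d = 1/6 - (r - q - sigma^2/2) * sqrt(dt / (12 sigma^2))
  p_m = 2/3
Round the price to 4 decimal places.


dt = T/N = 0.041650; dx = sigma*sqrt(3*dt) = 0.035348
u = exp(dx) = 1.035980; d = 1/u = 0.965269
p_u = 0.181395, p_m = 0.666667, p_d = 0.151938
Discount per step: exp(-r*dt) = 0.998751
Stock lattice S(k, j) with j the centered position index:
  k=0: S(0,+0) = 10.3700
  k=1: S(1,-1) = 10.0098; S(1,+0) = 10.3700; S(1,+1) = 10.7431
  k=2: S(2,-2) = 9.6622; S(2,-1) = 10.0098; S(2,+0) = 10.3700; S(2,+1) = 10.7431; S(2,+2) = 11.1297
Terminal payoffs V(N, j) = max(K - S_T, 0):
  V(2,-2) = 1.067808; V(2,-1) = 0.720159; V(2,+0) = 0.360000; V(2,+1) = 0.000000; V(2,+2) = 0.000000
Backward induction: V(k, j) = exp(-r*dt) * [p_u * V(k+1, j+1) + p_m * V(k+1, j) + p_d * V(k+1, j-1)]
  V(1,-1) = exp(-r*dt) * [p_u*0.360000 + p_m*0.720159 + p_d*1.067808] = 0.706765
  V(1,+0) = exp(-r*dt) * [p_u*0.000000 + p_m*0.360000 + p_d*0.720159] = 0.348983
  V(1,+1) = exp(-r*dt) * [p_u*0.000000 + p_m*0.000000 + p_d*0.360000] = 0.054629
  V(0,+0) = exp(-r*dt) * [p_u*0.054629 + p_m*0.348983 + p_d*0.706765] = 0.349513

Answer: Price = V(0,0) = 0.3495


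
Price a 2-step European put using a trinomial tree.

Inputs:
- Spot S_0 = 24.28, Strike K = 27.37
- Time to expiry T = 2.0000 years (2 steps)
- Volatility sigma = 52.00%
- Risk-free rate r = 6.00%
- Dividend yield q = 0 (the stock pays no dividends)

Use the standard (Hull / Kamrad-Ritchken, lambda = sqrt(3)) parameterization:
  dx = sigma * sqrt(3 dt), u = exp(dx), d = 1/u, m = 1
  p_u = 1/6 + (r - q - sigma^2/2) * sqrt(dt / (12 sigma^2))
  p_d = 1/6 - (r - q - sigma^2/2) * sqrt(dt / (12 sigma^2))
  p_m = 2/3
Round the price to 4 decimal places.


dt = T/N = 1.000000; dx = sigma*sqrt(3*dt) = 0.900666
u = exp(dx) = 2.461243; d = 1/u = 0.406299
p_u = 0.124920, p_m = 0.666667, p_d = 0.208414
Discount per step: exp(-r*dt) = 0.941765
Stock lattice S(k, j) with j the centered position index:
  k=0: S(0,+0) = 24.2800
  k=1: S(1,-1) = 9.8649; S(1,+0) = 24.2800; S(1,+1) = 59.7590
  k=2: S(2,-2) = 4.0081; S(2,-1) = 9.8649; S(2,+0) = 24.2800; S(2,+1) = 59.7590; S(2,+2) = 147.0813
Terminal payoffs V(N, j) = max(K - S_T, 0):
  V(2,-2) = 23.361889; V(2,-1) = 17.505065; V(2,+0) = 3.090000; V(2,+1) = 0.000000; V(2,+2) = 0.000000
Backward induction: V(k, j) = exp(-r*dt) * [p_u * V(k+1, j+1) + p_m * V(k+1, j) + p_d * V(k+1, j-1)]
  V(1,-1) = exp(-r*dt) * [p_u*3.090000 + p_m*17.505065 + p_d*23.361889] = 15.939345
  V(1,+0) = exp(-r*dt) * [p_u*0.000000 + p_m*3.090000 + p_d*17.505065] = 5.375867
  V(1,+1) = exp(-r*dt) * [p_u*0.000000 + p_m*0.000000 + p_d*3.090000] = 0.606494
  V(0,+0) = exp(-r*dt) * [p_u*0.606494 + p_m*5.375867 + p_d*15.939345] = 6.575070

Answer: Price = V(0,0) = 6.5751
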